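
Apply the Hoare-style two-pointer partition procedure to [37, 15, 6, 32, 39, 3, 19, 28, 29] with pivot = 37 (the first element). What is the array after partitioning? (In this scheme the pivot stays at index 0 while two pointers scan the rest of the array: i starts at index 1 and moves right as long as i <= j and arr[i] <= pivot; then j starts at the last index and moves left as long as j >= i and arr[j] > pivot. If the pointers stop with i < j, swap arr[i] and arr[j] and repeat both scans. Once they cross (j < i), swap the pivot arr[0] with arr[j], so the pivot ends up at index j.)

Hoare-style two-pointer partition with pivot = 37:

Initial array: [37, 15, 6, 32, 39, 3, 19, 28, 29]

Pointers start at i = 1, j = 8.
i stops at index 4 (arr[4]=39 > 37), j stops at index 8 (arr[8]=29 <= 37): swap arr[4] and arr[8], array becomes [37, 15, 6, 32, 29, 3, 19, 28, 39]
i ends at 8, j ends at 7: the pointers have crossed (j < i), so scanning stops.

Swap pivot arr[0] with arr[7] to place pivot at position 7: [28, 15, 6, 32, 29, 3, 19, 37, 39]
Pivot position: 7

After partitioning with pivot 37, the array becomes [28, 15, 6, 32, 29, 3, 19, 37, 39]. The pivot is placed at index 7. All elements to the left of the pivot are <= 37, and all elements to the right are > 37.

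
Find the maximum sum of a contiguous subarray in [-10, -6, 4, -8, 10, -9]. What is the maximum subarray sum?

Using Kadane's algorithm on [-10, -6, 4, -8, 10, -9]:

Scanning through the array:
Position 1 (value -6): max_ending_here = -6, max_so_far = -6
Position 2 (value 4): max_ending_here = 4, max_so_far = 4
Position 3 (value -8): max_ending_here = -4, max_so_far = 4
Position 4 (value 10): max_ending_here = 10, max_so_far = 10
Position 5 (value -9): max_ending_here = 1, max_so_far = 10

Maximum subarray: [10]
Maximum sum: 10

The maximum subarray is [10] with sum 10. This subarray runs from index 4 to index 4.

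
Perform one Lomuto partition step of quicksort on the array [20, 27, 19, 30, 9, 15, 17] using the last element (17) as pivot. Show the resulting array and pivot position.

Lomuto partition with pivot = 17:

Initial array: [20, 27, 19, 30, 9, 15, 17]

arr[0]=20 > 17: no swap
arr[1]=27 > 17: no swap
arr[2]=19 > 17: no swap
arr[3]=30 > 17: no swap
arr[4]=9 <= 17: swap with position 0, array becomes [9, 27, 19, 30, 20, 15, 17]
arr[5]=15 <= 17: swap with position 1, array becomes [9, 15, 19, 30, 20, 27, 17]

Place pivot at position 2: [9, 15, 17, 30, 20, 27, 19]
Pivot position: 2

After partitioning with pivot 17, the array becomes [9, 15, 17, 30, 20, 27, 19]. The pivot is placed at index 2. All elements to the left of the pivot are <= 17, and all elements to the right are > 17.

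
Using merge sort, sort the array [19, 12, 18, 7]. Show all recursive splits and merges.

Merge sort trace:

Split: [19, 12, 18, 7] -> [19, 12] and [18, 7]
  Split: [19, 12] -> [19] and [12]
  Merge: [19] + [12] -> [12, 19]
  Split: [18, 7] -> [18] and [7]
  Merge: [18] + [7] -> [7, 18]
Merge: [12, 19] + [7, 18] -> [7, 12, 18, 19]

Final sorted array: [7, 12, 18, 19]

The merge sort proceeds by recursively splitting the array and merging sorted halves.
After all merges, the sorted array is [7, 12, 18, 19].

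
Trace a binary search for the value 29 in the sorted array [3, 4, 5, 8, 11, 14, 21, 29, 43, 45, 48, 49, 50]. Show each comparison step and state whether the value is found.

Binary search for 29 in [3, 4, 5, 8, 11, 14, 21, 29, 43, 45, 48, 49, 50]:

lo=0, hi=12, mid=6, arr[mid]=21 -> 21 < 29, search right half
lo=7, hi=12, mid=9, arr[mid]=45 -> 45 > 29, search left half
lo=7, hi=8, mid=7, arr[mid]=29 -> Found target at index 7!

Binary search finds 29 at index 7 after 3 comparisons. The search repeatedly halves the search space by comparing with the middle element.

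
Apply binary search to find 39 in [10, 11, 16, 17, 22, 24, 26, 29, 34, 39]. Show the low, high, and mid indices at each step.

Binary search for 39 in [10, 11, 16, 17, 22, 24, 26, 29, 34, 39]:

lo=0, hi=9, mid=4, arr[mid]=22 -> 22 < 39, search right half
lo=5, hi=9, mid=7, arr[mid]=29 -> 29 < 39, search right half
lo=8, hi=9, mid=8, arr[mid]=34 -> 34 < 39, search right half
lo=9, hi=9, mid=9, arr[mid]=39 -> Found target at index 9!

Binary search finds 39 at index 9 after 4 comparisons. The search repeatedly halves the search space by comparing with the middle element.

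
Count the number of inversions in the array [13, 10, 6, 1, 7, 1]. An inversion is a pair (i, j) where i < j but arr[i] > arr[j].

Finding inversions in [13, 10, 6, 1, 7, 1]:

(0, 1): arr[0]=13 > arr[1]=10
(0, 2): arr[0]=13 > arr[2]=6
(0, 3): arr[0]=13 > arr[3]=1
(0, 4): arr[0]=13 > arr[4]=7
(0, 5): arr[0]=13 > arr[5]=1
(1, 2): arr[1]=10 > arr[2]=6
(1, 3): arr[1]=10 > arr[3]=1
(1, 4): arr[1]=10 > arr[4]=7
(1, 5): arr[1]=10 > arr[5]=1
(2, 3): arr[2]=6 > arr[3]=1
(2, 5): arr[2]=6 > arr[5]=1
(4, 5): arr[4]=7 > arr[5]=1

Total inversions: 12

The array has 12 inversion(s): (0,1), (0,2), (0,3), (0,4), (0,5), (1,2), (1,3), (1,4), (1,5), (2,3), (2,5), (4,5). Each pair (i,j) satisfies i < j and arr[i] > arr[j].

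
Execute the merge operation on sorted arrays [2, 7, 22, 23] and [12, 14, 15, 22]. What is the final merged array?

Merging process:

Compare 2 vs 12: take 2 from left. Merged: [2]
Compare 7 vs 12: take 7 from left. Merged: [2, 7]
Compare 22 vs 12: take 12 from right. Merged: [2, 7, 12]
Compare 22 vs 14: take 14 from right. Merged: [2, 7, 12, 14]
Compare 22 vs 15: take 15 from right. Merged: [2, 7, 12, 14, 15]
Compare 22 vs 22: take 22 from left. Merged: [2, 7, 12, 14, 15, 22]
Compare 23 vs 22: take 22 from right. Merged: [2, 7, 12, 14, 15, 22, 22]
Append remaining from left: [23]. Merged: [2, 7, 12, 14, 15, 22, 22, 23]

Final merged array: [2, 7, 12, 14, 15, 22, 22, 23]
Total comparisons: 7

The merged array is [2, 7, 12, 14, 15, 22, 22, 23], requiring 7 comparisons. The merge step runs in O(n) time where n is the total number of elements.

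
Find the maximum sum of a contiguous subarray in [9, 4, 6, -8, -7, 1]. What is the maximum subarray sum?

Using Kadane's algorithm on [9, 4, 6, -8, -7, 1]:

Scanning through the array:
Position 1 (value 4): max_ending_here = 13, max_so_far = 13
Position 2 (value 6): max_ending_here = 19, max_so_far = 19
Position 3 (value -8): max_ending_here = 11, max_so_far = 19
Position 4 (value -7): max_ending_here = 4, max_so_far = 19
Position 5 (value 1): max_ending_here = 5, max_so_far = 19

Maximum subarray: [9, 4, 6]
Maximum sum: 19

The maximum subarray is [9, 4, 6] with sum 19. This subarray runs from index 0 to index 2.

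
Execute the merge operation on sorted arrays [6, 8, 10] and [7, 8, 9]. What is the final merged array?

Merging process:

Compare 6 vs 7: take 6 from left. Merged: [6]
Compare 8 vs 7: take 7 from right. Merged: [6, 7]
Compare 8 vs 8: take 8 from left. Merged: [6, 7, 8]
Compare 10 vs 8: take 8 from right. Merged: [6, 7, 8, 8]
Compare 10 vs 9: take 9 from right. Merged: [6, 7, 8, 8, 9]
Append remaining from left: [10]. Merged: [6, 7, 8, 8, 9, 10]

Final merged array: [6, 7, 8, 8, 9, 10]
Total comparisons: 5

The merged array is [6, 7, 8, 8, 9, 10], requiring 5 comparisons. The merge step runs in O(n) time where n is the total number of elements.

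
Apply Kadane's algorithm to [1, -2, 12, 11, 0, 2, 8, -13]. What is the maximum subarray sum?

Using Kadane's algorithm on [1, -2, 12, 11, 0, 2, 8, -13]:

Scanning through the array:
Position 1 (value -2): max_ending_here = -1, max_so_far = 1
Position 2 (value 12): max_ending_here = 12, max_so_far = 12
Position 3 (value 11): max_ending_here = 23, max_so_far = 23
Position 4 (value 0): max_ending_here = 23, max_so_far = 23
Position 5 (value 2): max_ending_here = 25, max_so_far = 25
Position 6 (value 8): max_ending_here = 33, max_so_far = 33
Position 7 (value -13): max_ending_here = 20, max_so_far = 33

Maximum subarray: [12, 11, 0, 2, 8]
Maximum sum: 33

The maximum subarray is [12, 11, 0, 2, 8] with sum 33. This subarray runs from index 2 to index 6.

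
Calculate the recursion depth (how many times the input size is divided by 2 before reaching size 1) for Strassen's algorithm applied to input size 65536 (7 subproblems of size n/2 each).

For divide and conquer with division factor 2:

Problem sizes at each level:
Level 0: 65536
Level 1: 32768
Level 2: 16384
Level 3: 8192
Level 4: 4096
Level 5: 2048
Level 6: 1024
Level 7: 512
Level 8: 256
Level 9: 128
Level 10: 64
Level 11: 32
Level 12: 16
Level 13: 8
Level 14: 4
Level 15: 2
Level 16: 1

The root is level 0 and the size-1 base case is level 16 (the tree spans levels 0 through 16, i.e. 17 levels counting the root), so the depth is the number of divisions: log_2(65536) = 16

The recursion tree depth is log_2(65536) = 16. At each level, the problem size is divided by 2, so it takes 16 divisions to reduce to a base case of size 1. The algorithm makes 7 recursive calls at each level.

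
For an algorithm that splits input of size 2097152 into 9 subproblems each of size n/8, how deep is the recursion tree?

For divide and conquer with division factor 8:

Problem sizes at each level:
Level 0: 2097152
Level 1: 262144
Level 2: 32768
Level 3: 4096
Level 4: 512
Level 5: 64
Level 6: 8
Level 7: 1

The root is level 0 and the size-1 base case is level 7 (the tree spans levels 0 through 7, i.e. 8 levels counting the root), so the depth is the number of divisions: log_8(2097152) = 7

The recursion tree depth is log_8(2097152) = 7. At each level, the problem size is divided by 8, so it takes 7 divisions to reduce to a base case of size 1. The algorithm makes 9 recursive calls at each level.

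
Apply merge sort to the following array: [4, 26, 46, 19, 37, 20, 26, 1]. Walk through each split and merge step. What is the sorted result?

Merge sort trace:

Split: [4, 26, 46, 19, 37, 20, 26, 1] -> [4, 26, 46, 19] and [37, 20, 26, 1]
  Split: [4, 26, 46, 19] -> [4, 26] and [46, 19]
    Split: [4, 26] -> [4] and [26]
    Merge: [4] + [26] -> [4, 26]
    Split: [46, 19] -> [46] and [19]
    Merge: [46] + [19] -> [19, 46]
  Merge: [4, 26] + [19, 46] -> [4, 19, 26, 46]
  Split: [37, 20, 26, 1] -> [37, 20] and [26, 1]
    Split: [37, 20] -> [37] and [20]
    Merge: [37] + [20] -> [20, 37]
    Split: [26, 1] -> [26] and [1]
    Merge: [26] + [1] -> [1, 26]
  Merge: [20, 37] + [1, 26] -> [1, 20, 26, 37]
Merge: [4, 19, 26, 46] + [1, 20, 26, 37] -> [1, 4, 19, 20, 26, 26, 37, 46]

Final sorted array: [1, 4, 19, 20, 26, 26, 37, 46]

The merge sort proceeds by recursively splitting the array and merging sorted halves.
After all merges, the sorted array is [1, 4, 19, 20, 26, 26, 37, 46].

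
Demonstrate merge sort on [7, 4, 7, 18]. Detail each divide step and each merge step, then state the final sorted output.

Merge sort trace:

Split: [7, 4, 7, 18] -> [7, 4] and [7, 18]
  Split: [7, 4] -> [7] and [4]
  Merge: [7] + [4] -> [4, 7]
  Split: [7, 18] -> [7] and [18]
  Merge: [7] + [18] -> [7, 18]
Merge: [4, 7] + [7, 18] -> [4, 7, 7, 18]

Final sorted array: [4, 7, 7, 18]

The merge sort proceeds by recursively splitting the array and merging sorted halves.
After all merges, the sorted array is [4, 7, 7, 18].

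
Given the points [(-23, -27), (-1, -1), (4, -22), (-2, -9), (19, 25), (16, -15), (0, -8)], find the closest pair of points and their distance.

Computing all pairwise distances among 7 points:

d((-23, -27), (-1, -1)) = 34.0588
d((-23, -27), (4, -22)) = 27.4591
d((-23, -27), (-2, -9)) = 27.6586
d((-23, -27), (19, 25)) = 66.8431
d((-23, -27), (16, -15)) = 40.8044
d((-23, -27), (0, -8)) = 29.8329
d((-1, -1), (4, -22)) = 21.587
d((-1, -1), (-2, -9)) = 8.0623
d((-1, -1), (19, 25)) = 32.8024
d((-1, -1), (16, -15)) = 22.0227
d((-1, -1), (0, -8)) = 7.0711
d((4, -22), (-2, -9)) = 14.3178
d((4, -22), (19, 25)) = 49.3356
d((4, -22), (16, -15)) = 13.8924
d((4, -22), (0, -8)) = 14.5602
d((-2, -9), (19, 25)) = 39.9625
d((-2, -9), (16, -15)) = 18.9737
d((-2, -9), (0, -8)) = 2.2361 <-- minimum
d((19, 25), (16, -15)) = 40.1123
d((19, 25), (0, -8)) = 38.0789
d((16, -15), (0, -8)) = 17.4642

Closest pair: (-2, -9) and (0, -8) with distance 2.2361

The closest pair is (-2, -9) and (0, -8) with Euclidean distance 2.2361. For 7 points, brute-force pairwise comparison is shown above. For large n, the divide-and-conquer algorithm (sort by x, recurse on halves, check the dividing strip) achieves O(n log n).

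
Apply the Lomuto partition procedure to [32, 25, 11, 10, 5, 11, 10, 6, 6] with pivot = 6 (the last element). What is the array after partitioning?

Lomuto partition with pivot = 6:

Initial array: [32, 25, 11, 10, 5, 11, 10, 6, 6]

arr[0]=32 > 6: no swap
arr[1]=25 > 6: no swap
arr[2]=11 > 6: no swap
arr[3]=10 > 6: no swap
arr[4]=5 <= 6: swap with position 0, array becomes [5, 25, 11, 10, 32, 11, 10, 6, 6]
arr[5]=11 > 6: no swap
arr[6]=10 > 6: no swap
arr[7]=6 <= 6: swap with position 1, array becomes [5, 6, 11, 10, 32, 11, 10, 25, 6]

Place pivot at position 2: [5, 6, 6, 10, 32, 11, 10, 25, 11]
Pivot position: 2

After partitioning with pivot 6, the array becomes [5, 6, 6, 10, 32, 11, 10, 25, 11]. The pivot is placed at index 2. All elements to the left of the pivot are <= 6, and all elements to the right are > 6.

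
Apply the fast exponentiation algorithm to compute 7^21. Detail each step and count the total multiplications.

Computing 7^21 by squaring (build up from 7^1; each line after the first costs one multiplication):

7^1 = 7
7^2 = (7^1)^2 = 7^2 = 49
7^4 = (7^2)^2 = 49^2 = 2401
7^5 = 7 * 7^4 = 7 * 2401 = 16807
7^10 = (7^5)^2 = 16807^2 = 282475249
7^20 = (7^10)^2 = 282475249^2 = 79792266297612001
7^21 = 7 * 7^20 = 7 * 79792266297612001 = 558545864083284007

Result: 558545864083284007
Multiplications needed: 6 (6 lines after 7^1)

7^21 = 558545864083284007. Using exponentiation by squaring, this requires 6 multiplications. The key idea: if the exponent is even, square the half-power; if odd, multiply by the base once.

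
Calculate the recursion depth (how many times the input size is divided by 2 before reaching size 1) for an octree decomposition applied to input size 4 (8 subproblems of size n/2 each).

For divide and conquer with division factor 2:

Problem sizes at each level:
Level 0: 4
Level 1: 2
Level 2: 1

The root is level 0 and the size-1 base case is level 2 (the tree spans levels 0 through 2, i.e. 3 levels counting the root), so the depth is the number of divisions: log_2(4) = 2

The recursion tree depth is log_2(4) = 2. At each level, the problem size is divided by 2, so it takes 2 divisions to reduce to a base case of size 1. The algorithm makes 8 recursive calls at each level.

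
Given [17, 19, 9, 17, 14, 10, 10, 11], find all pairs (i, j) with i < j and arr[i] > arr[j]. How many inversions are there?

Finding inversions in [17, 19, 9, 17, 14, 10, 10, 11]:

(0, 2): arr[0]=17 > arr[2]=9
(0, 4): arr[0]=17 > arr[4]=14
(0, 5): arr[0]=17 > arr[5]=10
(0, 6): arr[0]=17 > arr[6]=10
(0, 7): arr[0]=17 > arr[7]=11
(1, 2): arr[1]=19 > arr[2]=9
(1, 3): arr[1]=19 > arr[3]=17
(1, 4): arr[1]=19 > arr[4]=14
(1, 5): arr[1]=19 > arr[5]=10
(1, 6): arr[1]=19 > arr[6]=10
(1, 7): arr[1]=19 > arr[7]=11
(3, 4): arr[3]=17 > arr[4]=14
(3, 5): arr[3]=17 > arr[5]=10
(3, 6): arr[3]=17 > arr[6]=10
(3, 7): arr[3]=17 > arr[7]=11
(4, 5): arr[4]=14 > arr[5]=10
(4, 6): arr[4]=14 > arr[6]=10
(4, 7): arr[4]=14 > arr[7]=11

Total inversions: 18

The array has 18 inversion(s): (0,2), (0,4), (0,5), (0,6), (0,7), (1,2), (1,3), (1,4), (1,5), (1,6), (1,7), (3,4), (3,5), (3,6), (3,7), (4,5), (4,6), (4,7). Each pair (i,j) satisfies i < j and arr[i] > arr[j].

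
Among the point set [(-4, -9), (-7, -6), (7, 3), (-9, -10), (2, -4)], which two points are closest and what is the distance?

Computing all pairwise distances among 5 points:

d((-4, -9), (-7, -6)) = 4.2426 <-- minimum
d((-4, -9), (7, 3)) = 16.2788
d((-4, -9), (-9, -10)) = 5.099
d((-4, -9), (2, -4)) = 7.8102
d((-7, -6), (7, 3)) = 16.6433
d((-7, -6), (-9, -10)) = 4.4721
d((-7, -6), (2, -4)) = 9.2195
d((7, 3), (-9, -10)) = 20.6155
d((7, 3), (2, -4)) = 8.6023
d((-9, -10), (2, -4)) = 12.53

Closest pair: (-4, -9) and (-7, -6) with distance 4.2426

The closest pair is (-4, -9) and (-7, -6) with Euclidean distance 4.2426. For 5 points, brute-force pairwise comparison is shown above. For large n, the divide-and-conquer algorithm (sort by x, recurse on halves, check the dividing strip) achieves O(n log n).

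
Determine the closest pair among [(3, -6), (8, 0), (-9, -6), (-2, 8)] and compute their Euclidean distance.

Computing all pairwise distances among 4 points:

d((3, -6), (8, 0)) = 7.8102 <-- minimum
d((3, -6), (-9, -6)) = 12.0
d((3, -6), (-2, 8)) = 14.8661
d((8, 0), (-9, -6)) = 18.0278
d((8, 0), (-2, 8)) = 12.8062
d((-9, -6), (-2, 8)) = 15.6525

Closest pair: (3, -6) and (8, 0) with distance 7.8102

The closest pair is (3, -6) and (8, 0) with Euclidean distance 7.8102. For 4 points, brute-force pairwise comparison is shown above. For large n, the divide-and-conquer algorithm (sort by x, recurse on halves, check the dividing strip) achieves O(n log n).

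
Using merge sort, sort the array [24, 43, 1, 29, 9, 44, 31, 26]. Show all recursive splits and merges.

Merge sort trace:

Split: [24, 43, 1, 29, 9, 44, 31, 26] -> [24, 43, 1, 29] and [9, 44, 31, 26]
  Split: [24, 43, 1, 29] -> [24, 43] and [1, 29]
    Split: [24, 43] -> [24] and [43]
    Merge: [24] + [43] -> [24, 43]
    Split: [1, 29] -> [1] and [29]
    Merge: [1] + [29] -> [1, 29]
  Merge: [24, 43] + [1, 29] -> [1, 24, 29, 43]
  Split: [9, 44, 31, 26] -> [9, 44] and [31, 26]
    Split: [9, 44] -> [9] and [44]
    Merge: [9] + [44] -> [9, 44]
    Split: [31, 26] -> [31] and [26]
    Merge: [31] + [26] -> [26, 31]
  Merge: [9, 44] + [26, 31] -> [9, 26, 31, 44]
Merge: [1, 24, 29, 43] + [9, 26, 31, 44] -> [1, 9, 24, 26, 29, 31, 43, 44]

Final sorted array: [1, 9, 24, 26, 29, 31, 43, 44]

The merge sort proceeds by recursively splitting the array and merging sorted halves.
After all merges, the sorted array is [1, 9, 24, 26, 29, 31, 43, 44].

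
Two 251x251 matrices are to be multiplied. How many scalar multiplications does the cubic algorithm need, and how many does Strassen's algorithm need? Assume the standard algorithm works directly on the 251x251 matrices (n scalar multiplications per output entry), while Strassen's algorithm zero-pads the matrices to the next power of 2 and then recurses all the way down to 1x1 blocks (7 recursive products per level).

Matrix multiplication for 251x251 matrices:

Strassen's algorithm requires power-of-2 dimensions. Pad 251x251 to 256x256 (next power of 2).

Standard algorithm: 251^3 = 15813251 multiplications
Strassen's algorithm: 7^(log2(256)) = 7^8 = 5764801 multiplications
Savings: 15813251 - 5764801 = 10048450 multiplications

Standard: 15813251 multiplications (251^3). Strassen: 5764801 multiplications (7^8, after padding to 256x256). Strassen reduces 8 recursive multiplications to 7 at each level.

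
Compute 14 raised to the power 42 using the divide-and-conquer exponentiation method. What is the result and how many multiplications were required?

Computing 14^42 by squaring (build up from 14^1; each line after the first costs one multiplication):

14^1 = 14
14^2 = (14^1)^2 = 14^2 = 196
14^4 = (14^2)^2 = 196^2 = 38416
14^5 = 14 * 14^4 = 14 * 38416 = 537824
14^10 = (14^5)^2 = 537824^2 = 289254654976
14^20 = (14^10)^2 = 289254654976^2 = 83668255425284801560576
14^21 = 14 * 14^20 = 14 * 83668255425284801560576 = 1171355575953987221848064
14^42 = (14^21)^2 = 1171355575953987221848064^2 = 1372073885318497127491074758162987278899500548096

Result: 1372073885318497127491074758162987278899500548096
Multiplications needed: 7 (7 lines after 14^1)

14^42 = 1372073885318497127491074758162987278899500548096. Using exponentiation by squaring, this requires 7 multiplications. The key idea: if the exponent is even, square the half-power; if odd, multiply by the base once.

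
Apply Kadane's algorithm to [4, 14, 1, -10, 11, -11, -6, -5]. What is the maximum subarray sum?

Using Kadane's algorithm on [4, 14, 1, -10, 11, -11, -6, -5]:

Scanning through the array:
Position 1 (value 14): max_ending_here = 18, max_so_far = 18
Position 2 (value 1): max_ending_here = 19, max_so_far = 19
Position 3 (value -10): max_ending_here = 9, max_so_far = 19
Position 4 (value 11): max_ending_here = 20, max_so_far = 20
Position 5 (value -11): max_ending_here = 9, max_so_far = 20
Position 6 (value -6): max_ending_here = 3, max_so_far = 20
Position 7 (value -5): max_ending_here = -2, max_so_far = 20

Maximum subarray: [4, 14, 1, -10, 11]
Maximum sum: 20

The maximum subarray is [4, 14, 1, -10, 11] with sum 20. This subarray runs from index 0 to index 4.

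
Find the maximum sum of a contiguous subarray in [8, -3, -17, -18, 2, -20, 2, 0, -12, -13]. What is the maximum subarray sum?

Using Kadane's algorithm on [8, -3, -17, -18, 2, -20, 2, 0, -12, -13]:

Scanning through the array:
Position 1 (value -3): max_ending_here = 5, max_so_far = 8
Position 2 (value -17): max_ending_here = -12, max_so_far = 8
Position 3 (value -18): max_ending_here = -18, max_so_far = 8
Position 4 (value 2): max_ending_here = 2, max_so_far = 8
Position 5 (value -20): max_ending_here = -18, max_so_far = 8
Position 6 (value 2): max_ending_here = 2, max_so_far = 8
Position 7 (value 0): max_ending_here = 2, max_so_far = 8
Position 8 (value -12): max_ending_here = -10, max_so_far = 8
Position 9 (value -13): max_ending_here = -13, max_so_far = 8

Maximum subarray: [8]
Maximum sum: 8

The maximum subarray is [8] with sum 8. This subarray runs from index 0 to index 0.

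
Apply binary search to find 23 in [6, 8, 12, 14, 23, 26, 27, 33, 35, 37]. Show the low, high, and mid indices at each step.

Binary search for 23 in [6, 8, 12, 14, 23, 26, 27, 33, 35, 37]:

lo=0, hi=9, mid=4, arr[mid]=23 -> Found target at index 4!

Binary search finds 23 at index 4 after 1 comparisons. The search repeatedly halves the search space by comparing with the middle element.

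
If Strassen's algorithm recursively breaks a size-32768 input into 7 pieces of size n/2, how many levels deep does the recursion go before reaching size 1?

For divide and conquer with division factor 2:

Problem sizes at each level:
Level 0: 32768
Level 1: 16384
Level 2: 8192
Level 3: 4096
Level 4: 2048
Level 5: 1024
Level 6: 512
Level 7: 256
Level 8: 128
Level 9: 64
Level 10: 32
Level 11: 16
Level 12: 8
Level 13: 4
Level 14: 2
Level 15: 1

The root is level 0 and the size-1 base case is level 15 (the tree spans levels 0 through 15, i.e. 16 levels counting the root), so the depth is the number of divisions: log_2(32768) = 15

The recursion tree depth is log_2(32768) = 15. At each level, the problem size is divided by 2, so it takes 15 divisions to reduce to a base case of size 1. The algorithm makes 7 recursive calls at each level.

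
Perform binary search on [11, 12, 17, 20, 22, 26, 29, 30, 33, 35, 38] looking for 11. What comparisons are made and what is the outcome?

Binary search for 11 in [11, 12, 17, 20, 22, 26, 29, 30, 33, 35, 38]:

lo=0, hi=10, mid=5, arr[mid]=26 -> 26 > 11, search left half
lo=0, hi=4, mid=2, arr[mid]=17 -> 17 > 11, search left half
lo=0, hi=1, mid=0, arr[mid]=11 -> Found target at index 0!

Binary search finds 11 at index 0 after 3 comparisons. The search repeatedly halves the search space by comparing with the middle element.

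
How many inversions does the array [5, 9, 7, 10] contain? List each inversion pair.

Finding inversions in [5, 9, 7, 10]:

(1, 2): arr[1]=9 > arr[2]=7

Total inversions: 1

The array has 1 inversion(s): (1,2). Each pair (i,j) satisfies i < j and arr[i] > arr[j].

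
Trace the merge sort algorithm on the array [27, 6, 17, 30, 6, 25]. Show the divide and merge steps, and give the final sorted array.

Merge sort trace:

Split: [27, 6, 17, 30, 6, 25] -> [27, 6, 17] and [30, 6, 25]
  Split: [27, 6, 17] -> [27] and [6, 17]
    Split: [6, 17] -> [6] and [17]
    Merge: [6] + [17] -> [6, 17]
  Merge: [27] + [6, 17] -> [6, 17, 27]
  Split: [30, 6, 25] -> [30] and [6, 25]
    Split: [6, 25] -> [6] and [25]
    Merge: [6] + [25] -> [6, 25]
  Merge: [30] + [6, 25] -> [6, 25, 30]
Merge: [6, 17, 27] + [6, 25, 30] -> [6, 6, 17, 25, 27, 30]

Final sorted array: [6, 6, 17, 25, 27, 30]

The merge sort proceeds by recursively splitting the array and merging sorted halves.
After all merges, the sorted array is [6, 6, 17, 25, 27, 30].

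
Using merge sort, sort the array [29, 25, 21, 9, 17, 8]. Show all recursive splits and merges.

Merge sort trace:

Split: [29, 25, 21, 9, 17, 8] -> [29, 25, 21] and [9, 17, 8]
  Split: [29, 25, 21] -> [29] and [25, 21]
    Split: [25, 21] -> [25] and [21]
    Merge: [25] + [21] -> [21, 25]
  Merge: [29] + [21, 25] -> [21, 25, 29]
  Split: [9, 17, 8] -> [9] and [17, 8]
    Split: [17, 8] -> [17] and [8]
    Merge: [17] + [8] -> [8, 17]
  Merge: [9] + [8, 17] -> [8, 9, 17]
Merge: [21, 25, 29] + [8, 9, 17] -> [8, 9, 17, 21, 25, 29]

Final sorted array: [8, 9, 17, 21, 25, 29]

The merge sort proceeds by recursively splitting the array and merging sorted halves.
After all merges, the sorted array is [8, 9, 17, 21, 25, 29].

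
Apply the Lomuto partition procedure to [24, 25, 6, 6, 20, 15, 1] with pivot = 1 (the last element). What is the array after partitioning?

Lomuto partition with pivot = 1:

Initial array: [24, 25, 6, 6, 20, 15, 1]

arr[0]=24 > 1: no swap
arr[1]=25 > 1: no swap
arr[2]=6 > 1: no swap
arr[3]=6 > 1: no swap
arr[4]=20 > 1: no swap
arr[5]=15 > 1: no swap

Place pivot at position 0: [1, 25, 6, 6, 20, 15, 24]
Pivot position: 0

After partitioning with pivot 1, the array becomes [1, 25, 6, 6, 20, 15, 24]. The pivot is placed at index 0. All elements to the left of the pivot are <= 1, and all elements to the right are > 1.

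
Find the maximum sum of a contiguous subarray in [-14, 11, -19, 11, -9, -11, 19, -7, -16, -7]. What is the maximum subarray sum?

Using Kadane's algorithm on [-14, 11, -19, 11, -9, -11, 19, -7, -16, -7]:

Scanning through the array:
Position 1 (value 11): max_ending_here = 11, max_so_far = 11
Position 2 (value -19): max_ending_here = -8, max_so_far = 11
Position 3 (value 11): max_ending_here = 11, max_so_far = 11
Position 4 (value -9): max_ending_here = 2, max_so_far = 11
Position 5 (value -11): max_ending_here = -9, max_so_far = 11
Position 6 (value 19): max_ending_here = 19, max_so_far = 19
Position 7 (value -7): max_ending_here = 12, max_so_far = 19
Position 8 (value -16): max_ending_here = -4, max_so_far = 19
Position 9 (value -7): max_ending_here = -7, max_so_far = 19

Maximum subarray: [19]
Maximum sum: 19

The maximum subarray is [19] with sum 19. This subarray runs from index 6 to index 6.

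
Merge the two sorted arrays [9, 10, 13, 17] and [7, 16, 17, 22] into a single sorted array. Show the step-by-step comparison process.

Merging process:

Compare 9 vs 7: take 7 from right. Merged: [7]
Compare 9 vs 16: take 9 from left. Merged: [7, 9]
Compare 10 vs 16: take 10 from left. Merged: [7, 9, 10]
Compare 13 vs 16: take 13 from left. Merged: [7, 9, 10, 13]
Compare 17 vs 16: take 16 from right. Merged: [7, 9, 10, 13, 16]
Compare 17 vs 17: take 17 from left. Merged: [7, 9, 10, 13, 16, 17]
Append remaining from right: [17, 22]. Merged: [7, 9, 10, 13, 16, 17, 17, 22]

Final merged array: [7, 9, 10, 13, 16, 17, 17, 22]
Total comparisons: 6

The merged array is [7, 9, 10, 13, 16, 17, 17, 22], requiring 6 comparisons. The merge step runs in O(n) time where n is the total number of elements.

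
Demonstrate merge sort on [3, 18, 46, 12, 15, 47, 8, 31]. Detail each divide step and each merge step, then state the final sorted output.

Merge sort trace:

Split: [3, 18, 46, 12, 15, 47, 8, 31] -> [3, 18, 46, 12] and [15, 47, 8, 31]
  Split: [3, 18, 46, 12] -> [3, 18] and [46, 12]
    Split: [3, 18] -> [3] and [18]
    Merge: [3] + [18] -> [3, 18]
    Split: [46, 12] -> [46] and [12]
    Merge: [46] + [12] -> [12, 46]
  Merge: [3, 18] + [12, 46] -> [3, 12, 18, 46]
  Split: [15, 47, 8, 31] -> [15, 47] and [8, 31]
    Split: [15, 47] -> [15] and [47]
    Merge: [15] + [47] -> [15, 47]
    Split: [8, 31] -> [8] and [31]
    Merge: [8] + [31] -> [8, 31]
  Merge: [15, 47] + [8, 31] -> [8, 15, 31, 47]
Merge: [3, 12, 18, 46] + [8, 15, 31, 47] -> [3, 8, 12, 15, 18, 31, 46, 47]

Final sorted array: [3, 8, 12, 15, 18, 31, 46, 47]

The merge sort proceeds by recursively splitting the array and merging sorted halves.
After all merges, the sorted array is [3, 8, 12, 15, 18, 31, 46, 47].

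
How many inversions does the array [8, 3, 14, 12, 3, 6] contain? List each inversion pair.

Finding inversions in [8, 3, 14, 12, 3, 6]:

(0, 1): arr[0]=8 > arr[1]=3
(0, 4): arr[0]=8 > arr[4]=3
(0, 5): arr[0]=8 > arr[5]=6
(2, 3): arr[2]=14 > arr[3]=12
(2, 4): arr[2]=14 > arr[4]=3
(2, 5): arr[2]=14 > arr[5]=6
(3, 4): arr[3]=12 > arr[4]=3
(3, 5): arr[3]=12 > arr[5]=6

Total inversions: 8

The array has 8 inversion(s): (0,1), (0,4), (0,5), (2,3), (2,4), (2,5), (3,4), (3,5). Each pair (i,j) satisfies i < j and arr[i] > arr[j].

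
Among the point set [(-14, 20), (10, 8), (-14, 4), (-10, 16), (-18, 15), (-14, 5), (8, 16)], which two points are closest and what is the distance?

Computing all pairwise distances among 7 points:

d((-14, 20), (10, 8)) = 26.8328
d((-14, 20), (-14, 4)) = 16.0
d((-14, 20), (-10, 16)) = 5.6569
d((-14, 20), (-18, 15)) = 6.4031
d((-14, 20), (-14, 5)) = 15.0
d((-14, 20), (8, 16)) = 22.3607
d((10, 8), (-14, 4)) = 24.3311
d((10, 8), (-10, 16)) = 21.5407
d((10, 8), (-18, 15)) = 28.8617
d((10, 8), (-14, 5)) = 24.1868
d((10, 8), (8, 16)) = 8.2462
d((-14, 4), (-10, 16)) = 12.6491
d((-14, 4), (-18, 15)) = 11.7047
d((-14, 4), (-14, 5)) = 1.0 <-- minimum
d((-14, 4), (8, 16)) = 25.0599
d((-10, 16), (-18, 15)) = 8.0623
d((-10, 16), (-14, 5)) = 11.7047
d((-10, 16), (8, 16)) = 18.0
d((-18, 15), (-14, 5)) = 10.7703
d((-18, 15), (8, 16)) = 26.0192
d((-14, 5), (8, 16)) = 24.5967

Closest pair: (-14, 4) and (-14, 5) with distance 1.0

The closest pair is (-14, 4) and (-14, 5) with Euclidean distance 1.0. For 7 points, brute-force pairwise comparison is shown above. For large n, the divide-and-conquer algorithm (sort by x, recurse on halves, check the dividing strip) achieves O(n log n).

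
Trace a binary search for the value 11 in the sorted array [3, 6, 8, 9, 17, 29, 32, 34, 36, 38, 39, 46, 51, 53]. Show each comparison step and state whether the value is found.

Binary search for 11 in [3, 6, 8, 9, 17, 29, 32, 34, 36, 38, 39, 46, 51, 53]:

lo=0, hi=13, mid=6, arr[mid]=32 -> 32 > 11, search left half
lo=0, hi=5, mid=2, arr[mid]=8 -> 8 < 11, search right half
lo=3, hi=5, mid=4, arr[mid]=17 -> 17 > 11, search left half
lo=3, hi=3, mid=3, arr[mid]=9 -> 9 < 11, search right half
lo=4 > hi=3, target 11 not found

Binary search determines that 11 is not in the array after 4 comparisons. The search space was exhausted without finding the target.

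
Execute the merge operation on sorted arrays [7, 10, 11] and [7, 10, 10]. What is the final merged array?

Merging process:

Compare 7 vs 7: take 7 from left. Merged: [7]
Compare 10 vs 7: take 7 from right. Merged: [7, 7]
Compare 10 vs 10: take 10 from left. Merged: [7, 7, 10]
Compare 11 vs 10: take 10 from right. Merged: [7, 7, 10, 10]
Compare 11 vs 10: take 10 from right. Merged: [7, 7, 10, 10, 10]
Append remaining from left: [11]. Merged: [7, 7, 10, 10, 10, 11]

Final merged array: [7, 7, 10, 10, 10, 11]
Total comparisons: 5

The merged array is [7, 7, 10, 10, 10, 11], requiring 5 comparisons. The merge step runs in O(n) time where n is the total number of elements.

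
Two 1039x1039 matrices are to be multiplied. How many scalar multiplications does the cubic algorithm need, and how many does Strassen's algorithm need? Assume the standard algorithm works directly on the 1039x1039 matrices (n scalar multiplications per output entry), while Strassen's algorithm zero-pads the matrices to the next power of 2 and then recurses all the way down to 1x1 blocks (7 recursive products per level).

Matrix multiplication for 1039x1039 matrices:

Strassen's algorithm requires power-of-2 dimensions. Pad 1039x1039 to 2048x2048 (next power of 2).

Standard algorithm: 1039^3 = 1121622319 multiplications
Strassen's algorithm: 7^(log2(2048)) = 7^11 = 1977326743 multiplications
Difference: 1121622319 - 1977326743 = -855704424 (Strassen uses MORE here due to padding overhead — for small or just-over-power-of-2 n, padding can outweigh the per-level savings)

Standard: 1121622319 multiplications (1039^3). Strassen: 1977326743 multiplications (7^11, after padding to 2048x2048). Strassen reduces 8 recursive multiplications to 7 at each level.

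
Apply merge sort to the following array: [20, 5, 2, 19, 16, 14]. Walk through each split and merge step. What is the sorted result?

Merge sort trace:

Split: [20, 5, 2, 19, 16, 14] -> [20, 5, 2] and [19, 16, 14]
  Split: [20, 5, 2] -> [20] and [5, 2]
    Split: [5, 2] -> [5] and [2]
    Merge: [5] + [2] -> [2, 5]
  Merge: [20] + [2, 5] -> [2, 5, 20]
  Split: [19, 16, 14] -> [19] and [16, 14]
    Split: [16, 14] -> [16] and [14]
    Merge: [16] + [14] -> [14, 16]
  Merge: [19] + [14, 16] -> [14, 16, 19]
Merge: [2, 5, 20] + [14, 16, 19] -> [2, 5, 14, 16, 19, 20]

Final sorted array: [2, 5, 14, 16, 19, 20]

The merge sort proceeds by recursively splitting the array and merging sorted halves.
After all merges, the sorted array is [2, 5, 14, 16, 19, 20].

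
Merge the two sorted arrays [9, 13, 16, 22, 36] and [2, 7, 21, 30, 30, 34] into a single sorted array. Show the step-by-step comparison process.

Merging process:

Compare 9 vs 2: take 2 from right. Merged: [2]
Compare 9 vs 7: take 7 from right. Merged: [2, 7]
Compare 9 vs 21: take 9 from left. Merged: [2, 7, 9]
Compare 13 vs 21: take 13 from left. Merged: [2, 7, 9, 13]
Compare 16 vs 21: take 16 from left. Merged: [2, 7, 9, 13, 16]
Compare 22 vs 21: take 21 from right. Merged: [2, 7, 9, 13, 16, 21]
Compare 22 vs 30: take 22 from left. Merged: [2, 7, 9, 13, 16, 21, 22]
Compare 36 vs 30: take 30 from right. Merged: [2, 7, 9, 13, 16, 21, 22, 30]
Compare 36 vs 30: take 30 from right. Merged: [2, 7, 9, 13, 16, 21, 22, 30, 30]
Compare 36 vs 34: take 34 from right. Merged: [2, 7, 9, 13, 16, 21, 22, 30, 30, 34]
Append remaining from left: [36]. Merged: [2, 7, 9, 13, 16, 21, 22, 30, 30, 34, 36]

Final merged array: [2, 7, 9, 13, 16, 21, 22, 30, 30, 34, 36]
Total comparisons: 10

The merged array is [2, 7, 9, 13, 16, 21, 22, 30, 30, 34, 36], requiring 10 comparisons. The merge step runs in O(n) time where n is the total number of elements.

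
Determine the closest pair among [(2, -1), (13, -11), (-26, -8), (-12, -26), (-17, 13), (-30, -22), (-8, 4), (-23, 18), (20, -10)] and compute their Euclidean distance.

Computing all pairwise distances among 9 points:

d((2, -1), (13, -11)) = 14.8661
d((2, -1), (-26, -8)) = 28.8617
d((2, -1), (-12, -26)) = 28.6531
d((2, -1), (-17, 13)) = 23.6008
d((2, -1), (-30, -22)) = 38.2753
d((2, -1), (-8, 4)) = 11.1803
d((2, -1), (-23, 18)) = 31.4006
d((2, -1), (20, -10)) = 20.1246
d((13, -11), (-26, -8)) = 39.1152
d((13, -11), (-12, -26)) = 29.1548
d((13, -11), (-17, 13)) = 38.4187
d((13, -11), (-30, -22)) = 44.3847
d((13, -11), (-8, 4)) = 25.807
d((13, -11), (-23, 18)) = 46.2277
d((13, -11), (20, -10)) = 7.0711 <-- minimum
d((-26, -8), (-12, -26)) = 22.8035
d((-26, -8), (-17, 13)) = 22.8473
d((-26, -8), (-30, -22)) = 14.5602
d((-26, -8), (-8, 4)) = 21.6333
d((-26, -8), (-23, 18)) = 26.1725
d((-26, -8), (20, -10)) = 46.0435
d((-12, -26), (-17, 13)) = 39.3192
d((-12, -26), (-30, -22)) = 18.4391
d((-12, -26), (-8, 4)) = 30.2655
d((-12, -26), (-23, 18)) = 45.3542
d((-12, -26), (20, -10)) = 35.7771
d((-17, 13), (-30, -22)) = 37.3363
d((-17, 13), (-8, 4)) = 12.7279
d((-17, 13), (-23, 18)) = 7.8102
d((-17, 13), (20, -10)) = 43.566
d((-30, -22), (-8, 4)) = 34.0588
d((-30, -22), (-23, 18)) = 40.6079
d((-30, -22), (20, -10)) = 51.4198
d((-8, 4), (-23, 18)) = 20.5183
d((-8, 4), (20, -10)) = 31.305
d((-23, 18), (20, -10)) = 51.3128

Closest pair: (13, -11) and (20, -10) with distance 7.0711

The closest pair is (13, -11) and (20, -10) with Euclidean distance 7.0711. For 9 points, brute-force pairwise comparison is shown above. For large n, the divide-and-conquer algorithm (sort by x, recurse on halves, check the dividing strip) achieves O(n log n).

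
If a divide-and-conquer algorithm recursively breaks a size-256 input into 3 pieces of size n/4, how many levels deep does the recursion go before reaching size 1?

For divide and conquer with division factor 4:

Problem sizes at each level:
Level 0: 256
Level 1: 64
Level 2: 16
Level 3: 4
Level 4: 1

The root is level 0 and the size-1 base case is level 4 (the tree spans levels 0 through 4, i.e. 5 levels counting the root), so the depth is the number of divisions: log_4(256) = 4

The recursion tree depth is log_4(256) = 4. At each level, the problem size is divided by 4, so it takes 4 divisions to reduce to a base case of size 1. The algorithm makes 3 recursive calls at each level.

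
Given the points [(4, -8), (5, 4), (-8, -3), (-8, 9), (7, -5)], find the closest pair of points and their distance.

Computing all pairwise distances among 5 points:

d((4, -8), (5, 4)) = 12.0416
d((4, -8), (-8, -3)) = 13.0
d((4, -8), (-8, 9)) = 20.8087
d((4, -8), (7, -5)) = 4.2426 <-- minimum
d((5, 4), (-8, -3)) = 14.7648
d((5, 4), (-8, 9)) = 13.9284
d((5, 4), (7, -5)) = 9.2195
d((-8, -3), (-8, 9)) = 12.0
d((-8, -3), (7, -5)) = 15.1327
d((-8, 9), (7, -5)) = 20.5183

Closest pair: (4, -8) and (7, -5) with distance 4.2426

The closest pair is (4, -8) and (7, -5) with Euclidean distance 4.2426. For 5 points, brute-force pairwise comparison is shown above. For large n, the divide-and-conquer algorithm (sort by x, recurse on halves, check the dividing strip) achieves O(n log n).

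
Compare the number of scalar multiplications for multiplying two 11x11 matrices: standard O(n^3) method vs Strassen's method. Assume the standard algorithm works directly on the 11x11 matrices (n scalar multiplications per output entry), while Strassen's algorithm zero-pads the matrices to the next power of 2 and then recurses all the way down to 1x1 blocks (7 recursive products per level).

Matrix multiplication for 11x11 matrices:

Strassen's algorithm requires power-of-2 dimensions. Pad 11x11 to 16x16 (next power of 2).

Standard algorithm: 11^3 = 1331 multiplications
Strassen's algorithm: 7^(log2(16)) = 7^4 = 2401 multiplications
Difference: 1331 - 2401 = -1070 (Strassen uses MORE here due to padding overhead — for small or just-over-power-of-2 n, padding can outweigh the per-level savings)

Standard: 1331 multiplications (11^3). Strassen: 2401 multiplications (7^4, after padding to 16x16). Strassen reduces 8 recursive multiplications to 7 at each level.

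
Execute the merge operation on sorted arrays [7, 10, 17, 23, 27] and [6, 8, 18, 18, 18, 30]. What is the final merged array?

Merging process:

Compare 7 vs 6: take 6 from right. Merged: [6]
Compare 7 vs 8: take 7 from left. Merged: [6, 7]
Compare 10 vs 8: take 8 from right. Merged: [6, 7, 8]
Compare 10 vs 18: take 10 from left. Merged: [6, 7, 8, 10]
Compare 17 vs 18: take 17 from left. Merged: [6, 7, 8, 10, 17]
Compare 23 vs 18: take 18 from right. Merged: [6, 7, 8, 10, 17, 18]
Compare 23 vs 18: take 18 from right. Merged: [6, 7, 8, 10, 17, 18, 18]
Compare 23 vs 18: take 18 from right. Merged: [6, 7, 8, 10, 17, 18, 18, 18]
Compare 23 vs 30: take 23 from left. Merged: [6, 7, 8, 10, 17, 18, 18, 18, 23]
Compare 27 vs 30: take 27 from left. Merged: [6, 7, 8, 10, 17, 18, 18, 18, 23, 27]
Append remaining from right: [30]. Merged: [6, 7, 8, 10, 17, 18, 18, 18, 23, 27, 30]

Final merged array: [6, 7, 8, 10, 17, 18, 18, 18, 23, 27, 30]
Total comparisons: 10

The merged array is [6, 7, 8, 10, 17, 18, 18, 18, 23, 27, 30], requiring 10 comparisons. The merge step runs in O(n) time where n is the total number of elements.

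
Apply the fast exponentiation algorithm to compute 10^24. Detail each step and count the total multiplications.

Computing 10^24 by squaring (build up from 10^1; each line after the first costs one multiplication):

10^1 = 10
10^2 = (10^1)^2 = 10^2 = 100
10^3 = 10 * 10^2 = 10 * 100 = 1000
10^6 = (10^3)^2 = 1000^2 = 1000000
10^12 = (10^6)^2 = 1000000^2 = 1000000000000
10^24 = (10^12)^2 = 1000000000000^2 = 1000000000000000000000000

Result: 1000000000000000000000000
Multiplications needed: 5 (5 lines after 10^1)

10^24 = 1000000000000000000000000. Using exponentiation by squaring, this requires 5 multiplications. The key idea: if the exponent is even, square the half-power; if odd, multiply by the base once.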